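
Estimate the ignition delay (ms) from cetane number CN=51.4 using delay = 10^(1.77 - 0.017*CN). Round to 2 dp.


delay = 10^(1.77 - 0.017*CN)
Exponent = 1.77 - 0.017*51.4 = 0.8962
delay = 10^0.8962 = 7.87 ms


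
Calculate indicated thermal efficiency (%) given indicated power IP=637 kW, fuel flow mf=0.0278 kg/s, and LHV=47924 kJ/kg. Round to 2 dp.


eta_ith = (IP / (mf * LHV)) * 100
Denominator = 0.0278 * 47924 = 1332.2872 kW
eta_ith = (637 / 1332.2872) * 100 = 47.81%


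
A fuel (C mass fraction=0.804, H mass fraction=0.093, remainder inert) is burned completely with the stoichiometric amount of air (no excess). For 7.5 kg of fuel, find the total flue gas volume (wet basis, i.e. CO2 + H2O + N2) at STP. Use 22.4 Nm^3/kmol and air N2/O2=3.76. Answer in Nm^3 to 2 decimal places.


Per kg fuel: CO2 = (C/12 kmol)*22.4 = (0.804/12)*22.4 = 1.50080 Nm^3
Per kg fuel: H2O = (H/2 kmol)*22.4 = (0.093/2)*22.4 = 1.04160 Nm^3
O2 needed per kg fuel = C/12 + H/4 = 0.804/12 + 0.093/4 = 0.09025000 kmol
Per kg fuel: N2 = O2*3.76*22.4 = 0.09025000*3.76*22.4 = 7.60122 Nm^3
Total per kg = 1.50080 + 1.04160 + 7.60122 = 10.14362 Nm^3
Total = 10.14362 * 7.5 = 76.08 Nm^3


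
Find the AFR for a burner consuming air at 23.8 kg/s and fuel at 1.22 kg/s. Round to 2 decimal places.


AFR = m_air / m_fuel
AFR = 23.8 / 1.22 = 19.51


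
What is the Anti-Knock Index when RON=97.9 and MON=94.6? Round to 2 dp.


AKI = (RON + MON) / 2
AKI = (97.9 + 94.6) / 2
AKI = 192.5 / 2 = 96.25


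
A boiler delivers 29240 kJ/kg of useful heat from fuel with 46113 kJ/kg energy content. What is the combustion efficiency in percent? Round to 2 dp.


Efficiency = (Q_useful / Q_fuel) * 100
Efficiency = (29240 / 46113) * 100
Efficiency = 0.6341 * 100 = 63.41%


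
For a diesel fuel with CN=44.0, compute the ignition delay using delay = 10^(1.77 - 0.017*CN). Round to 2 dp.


delay = 10^(1.77 - 0.017*CN)
Exponent = 1.77 - 0.017*44.0 = 1.0220
delay = 10^1.0220 = 10.52 ms


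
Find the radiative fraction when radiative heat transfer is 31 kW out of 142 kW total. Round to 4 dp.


f_rad = Q_rad / Q_total
f_rad = 31 / 142 = 0.2183


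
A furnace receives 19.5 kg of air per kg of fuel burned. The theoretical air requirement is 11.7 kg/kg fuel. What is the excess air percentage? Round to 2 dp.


Excess air = actual - stoichiometric = 19.5 - 11.7 = 7.80 kg/kg fuel
Excess air % = (excess / stoich) * 100 = (7.80 / 11.7) * 100 = 66.67%


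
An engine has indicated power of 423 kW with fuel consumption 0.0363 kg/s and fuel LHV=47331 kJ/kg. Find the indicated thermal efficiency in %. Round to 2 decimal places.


eta_ith = (IP / (mf * LHV)) * 100
Denominator = 0.0363 * 47331 = 1718.1153 kW
eta_ith = (423 / 1718.1153) * 100 = 24.62%


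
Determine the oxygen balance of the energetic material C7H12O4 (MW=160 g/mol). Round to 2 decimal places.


OB = -1600 * (2C + H/2 - O) / MW
Inner = 2*7 + 12/2 - 4 = 16.00
OB = -1600 * 16.00 / 160 = -160.00%


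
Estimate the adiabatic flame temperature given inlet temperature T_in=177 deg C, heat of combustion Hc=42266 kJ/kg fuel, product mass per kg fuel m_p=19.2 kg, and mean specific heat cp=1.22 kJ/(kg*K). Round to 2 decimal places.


T_ad = T_in + Hc / (m_p * cp)
Denominator = 19.2 * 1.22 = 23.4240
Temperature rise = 42266 / 23.4240 = 1804.39 K
T_ad = 177 + 1804.39 = 1981.39 deg C


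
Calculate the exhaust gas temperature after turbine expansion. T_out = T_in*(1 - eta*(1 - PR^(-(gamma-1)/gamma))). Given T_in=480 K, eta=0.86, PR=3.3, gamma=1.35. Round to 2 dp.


T_out = T_in * (1 - eta * (1 - PR^(-(gamma-1)/gamma)))
Exponent = -(1.35-1)/1.35 = -0.25925926
PR^exp = 3.3^(-0.25925926) = 0.73378775
Factor = 1 - 0.86*(1 - 0.73378775) = 0.77105747
T_out = 480 * 0.77105747 = 370.11 K


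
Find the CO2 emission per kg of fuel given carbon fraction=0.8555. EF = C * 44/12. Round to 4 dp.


EF = C_frac * (M_CO2 / M_C)
EF = 0.8555 * (44/12)
EF = 0.8555 * 3.666667 = 3.1368 kg_CO2/kg_fuel


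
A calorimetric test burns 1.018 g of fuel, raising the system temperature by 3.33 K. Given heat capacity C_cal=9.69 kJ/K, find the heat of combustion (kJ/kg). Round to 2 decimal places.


Hc = C_cal * delta_T / m_fuel
Q_released = 9.69 * 3.33 = 32.2677 kJ
m_fuel = 1.018 g = 1.018/1000 kg = 0.001018 kg
Hc = 32.2677 / 0.001018 = 31697.15 kJ/kg


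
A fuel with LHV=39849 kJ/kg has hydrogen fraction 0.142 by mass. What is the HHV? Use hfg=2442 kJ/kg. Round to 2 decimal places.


HHV = LHV + hfg * 9 * H
Water addition = 2442 * 9 * 0.142 = 3120.876 kJ/kg
HHV = 39849 + 3120.876 = 42969.88 kJ/kg


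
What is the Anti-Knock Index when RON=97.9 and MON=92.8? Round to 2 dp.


AKI = (RON + MON) / 2
AKI = (97.9 + 92.8) / 2
AKI = 190.7 / 2 = 95.35


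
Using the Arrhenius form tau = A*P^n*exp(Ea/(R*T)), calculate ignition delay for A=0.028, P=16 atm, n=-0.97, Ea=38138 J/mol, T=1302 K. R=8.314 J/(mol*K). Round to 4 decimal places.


tau = A * P^n * exp(Ea/(R*T))
P^n = 16^(-0.97) = 0.06792093
Ea/(R*T) = 38138/(8.314*1302) = 3.523197
exp(Ea/(R*T)) = 33.892605
tau = 0.028 * 0.06792093 * 33.892605 = 0.0645 ms


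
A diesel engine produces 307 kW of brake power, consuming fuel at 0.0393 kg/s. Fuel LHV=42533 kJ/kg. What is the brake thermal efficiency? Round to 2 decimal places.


eta_BTE = (BP / (mf * LHV)) * 100
Denominator = 0.0393 * 42533 = 1671.5469 kW
eta_BTE = (307 / 1671.5469) * 100 = 18.37%


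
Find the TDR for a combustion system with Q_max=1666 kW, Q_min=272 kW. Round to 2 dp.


TDR = Q_max / Q_min
TDR = 1666 / 272 = 6.13


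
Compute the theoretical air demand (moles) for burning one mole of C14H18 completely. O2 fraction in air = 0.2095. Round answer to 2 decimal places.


Balanced combustion: C14H18 + 18.5 O2 -> 14 CO2 + 9 H2O
O2 needed = C + H/4 = 14 + 18/4 = 18.50 moles
Air moles = O2 / 0.2095 = 18.50 / 0.2095 = 88.31 moles air


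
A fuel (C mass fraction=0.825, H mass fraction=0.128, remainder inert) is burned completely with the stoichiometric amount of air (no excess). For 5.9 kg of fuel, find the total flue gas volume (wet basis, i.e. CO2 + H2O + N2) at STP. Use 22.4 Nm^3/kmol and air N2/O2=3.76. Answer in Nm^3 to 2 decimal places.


Per kg fuel: CO2 = (C/12 kmol)*22.4 = (0.825/12)*22.4 = 1.54000 Nm^3
Per kg fuel: H2O = (H/2 kmol)*22.4 = (0.128/2)*22.4 = 1.43360 Nm^3
O2 needed per kg fuel = C/12 + H/4 = 0.825/12 + 0.128/4 = 0.10075000 kmol
Per kg fuel: N2 = O2*3.76*22.4 = 0.10075000*3.76*22.4 = 8.48557 Nm^3
Total per kg = 1.54000 + 1.43360 + 8.48557 = 11.45917 Nm^3
Total = 11.45917 * 5.9 = 67.61 Nm^3


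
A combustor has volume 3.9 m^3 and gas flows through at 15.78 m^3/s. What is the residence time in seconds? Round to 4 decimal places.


tau = V / Q_flow
tau = 3.9 / 15.78 = 0.2471 s


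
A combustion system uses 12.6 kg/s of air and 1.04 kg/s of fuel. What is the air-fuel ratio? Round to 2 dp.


AFR = m_air / m_fuel
AFR = 12.6 / 1.04 = 12.12


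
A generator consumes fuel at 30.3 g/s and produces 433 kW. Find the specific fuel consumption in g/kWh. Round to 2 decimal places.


SFC = (mf / BP) * 3600
Rate = 30.3 / 433 = 0.069977 g/(s*kW)
SFC = 0.069977 * 3600 = 251.92 g/kWh


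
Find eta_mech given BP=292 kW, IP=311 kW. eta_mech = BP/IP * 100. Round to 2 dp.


eta_mech = (BP / IP) * 100
Ratio = 292 / 311 = 0.9389
eta_mech = 0.9389 * 100 = 93.89%


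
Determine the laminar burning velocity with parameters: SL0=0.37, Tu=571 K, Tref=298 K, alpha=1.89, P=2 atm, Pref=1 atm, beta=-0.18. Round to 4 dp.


SL = SL0 * (Tu/Tref)^alpha * (P/Pref)^beta
T ratio = 571/298 = 1.91610738
(T ratio)^alpha = 1.91610738^1.89 = 3.418011
(P/Pref)^beta = 2^(-0.18) = 0.882703
SL = 0.37 * 3.418011 * 0.882703 = 1.1163 m/s


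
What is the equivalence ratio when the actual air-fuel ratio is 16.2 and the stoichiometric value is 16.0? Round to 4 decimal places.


phi = AFR_stoich / AFR_actual
phi = 16.0 / 16.2 = 0.9877


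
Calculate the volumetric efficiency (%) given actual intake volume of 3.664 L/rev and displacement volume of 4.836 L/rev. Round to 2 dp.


eta_v = (V_actual / V_disp) * 100
Ratio = 3.664 / 4.836 = 0.7577
eta_v = 0.7577 * 100 = 75.77%


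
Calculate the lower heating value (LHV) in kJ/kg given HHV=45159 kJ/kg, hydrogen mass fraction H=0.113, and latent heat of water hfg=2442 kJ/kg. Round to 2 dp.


LHV = HHV - hfg * 9 * H
Water correction = 2442 * 9 * 0.113 = 2483.514 kJ/kg
LHV = 45159 - 2483.514 = 42675.49 kJ/kg


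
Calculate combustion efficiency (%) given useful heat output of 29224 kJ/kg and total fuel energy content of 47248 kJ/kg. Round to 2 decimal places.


Efficiency = (Q_useful / Q_fuel) * 100
Efficiency = (29224 / 47248) * 100
Efficiency = 0.6185 * 100 = 61.85%


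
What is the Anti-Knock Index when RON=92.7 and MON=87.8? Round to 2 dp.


AKI = (RON + MON) / 2
AKI = (92.7 + 87.8) / 2
AKI = 180.5 / 2 = 90.25


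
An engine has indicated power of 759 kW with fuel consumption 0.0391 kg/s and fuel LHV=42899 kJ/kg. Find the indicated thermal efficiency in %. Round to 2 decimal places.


eta_ith = (IP / (mf * LHV)) * 100
Denominator = 0.0391 * 42899 = 1677.3509 kW
eta_ith = (759 / 1677.3509) * 100 = 45.25%


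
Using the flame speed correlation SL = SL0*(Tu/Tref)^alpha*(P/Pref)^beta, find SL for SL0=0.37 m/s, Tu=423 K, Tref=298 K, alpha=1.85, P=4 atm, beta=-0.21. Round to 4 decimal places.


SL = SL0 * (Tu/Tref)^alpha * (P/Pref)^beta
T ratio = 423/298 = 1.41946309
(T ratio)^alpha = 1.41946309^1.85 = 1.911743
(P/Pref)^beta = 4^(-0.21) = 0.747425
SL = 0.37 * 1.911743 * 0.747425 = 0.5287 m/s


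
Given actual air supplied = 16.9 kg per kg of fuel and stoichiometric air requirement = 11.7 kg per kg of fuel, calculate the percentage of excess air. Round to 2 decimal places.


Excess air = actual - stoichiometric = 16.9 - 11.7 = 5.20 kg/kg fuel
Excess air % = (excess / stoich) * 100 = (5.20 / 11.7) * 100 = 44.44%


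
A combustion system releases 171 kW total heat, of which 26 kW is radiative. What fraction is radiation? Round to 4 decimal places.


f_rad = Q_rad / Q_total
f_rad = 26 / 171 = 0.1520


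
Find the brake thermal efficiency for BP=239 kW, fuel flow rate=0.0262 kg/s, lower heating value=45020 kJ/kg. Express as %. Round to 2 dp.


eta_BTE = (BP / (mf * LHV)) * 100
Denominator = 0.0262 * 45020 = 1179.5240 kW
eta_BTE = (239 / 1179.5240) * 100 = 20.26%


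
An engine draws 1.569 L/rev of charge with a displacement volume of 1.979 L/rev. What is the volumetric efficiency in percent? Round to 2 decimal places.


eta_v = (V_actual / V_disp) * 100
Ratio = 1.569 / 1.979 = 0.7928
eta_v = 0.7928 * 100 = 79.28%


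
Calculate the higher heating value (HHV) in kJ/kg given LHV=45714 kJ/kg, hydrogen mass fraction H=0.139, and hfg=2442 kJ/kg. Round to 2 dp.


HHV = LHV + hfg * 9 * H
Water addition = 2442 * 9 * 0.139 = 3054.942 kJ/kg
HHV = 45714 + 3054.942 = 48768.94 kJ/kg


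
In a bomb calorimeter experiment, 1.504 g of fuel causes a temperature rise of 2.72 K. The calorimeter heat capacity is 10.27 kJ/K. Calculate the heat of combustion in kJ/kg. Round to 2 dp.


Hc = C_cal * delta_T / m_fuel
Q_released = 10.27 * 2.72 = 27.9344 kJ
m_fuel = 1.504 g = 1.504/1000 kg = 0.001504 kg
Hc = 27.9344 / 0.001504 = 18573.40 kJ/kg


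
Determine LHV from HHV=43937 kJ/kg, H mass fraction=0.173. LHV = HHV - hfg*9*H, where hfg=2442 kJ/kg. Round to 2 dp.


LHV = HHV - hfg * 9 * H
Water correction = 2442 * 9 * 0.173 = 3802.194 kJ/kg
LHV = 43937 - 3802.194 = 40134.81 kJ/kg


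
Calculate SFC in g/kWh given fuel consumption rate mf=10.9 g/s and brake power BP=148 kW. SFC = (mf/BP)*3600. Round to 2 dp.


SFC = (mf / BP) * 3600
Rate = 10.9 / 148 = 0.073649 g/(s*kW)
SFC = 0.073649 * 3600 = 265.14 g/kWh


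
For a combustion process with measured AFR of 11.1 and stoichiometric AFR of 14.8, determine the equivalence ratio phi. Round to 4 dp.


phi = AFR_stoich / AFR_actual
phi = 14.8 / 11.1 = 1.3333


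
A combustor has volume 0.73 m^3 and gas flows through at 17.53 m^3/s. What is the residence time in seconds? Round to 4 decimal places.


tau = V / Q_flow
tau = 0.73 / 17.53 = 0.0416 s


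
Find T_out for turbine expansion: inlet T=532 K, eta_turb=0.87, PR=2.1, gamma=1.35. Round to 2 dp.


T_out = T_in * (1 - eta * (1 - PR^(-(gamma-1)/gamma)))
Exponent = -(1.35-1)/1.35 = -0.25925926
PR^exp = 2.1^(-0.25925926) = 0.82501466
Factor = 1 - 0.87*(1 - 0.82501466) = 0.84776275
T_out = 532 * 0.84776275 = 451.01 K


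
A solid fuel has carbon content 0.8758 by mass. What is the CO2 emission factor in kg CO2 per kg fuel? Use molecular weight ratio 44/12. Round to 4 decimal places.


EF = C_frac * (M_CO2 / M_C)
EF = 0.8758 * (44/12)
EF = 0.8758 * 3.666667 = 3.2113 kg_CO2/kg_fuel


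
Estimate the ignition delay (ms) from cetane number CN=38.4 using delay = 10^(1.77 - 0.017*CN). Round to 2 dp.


delay = 10^(1.77 - 0.017*CN)
Exponent = 1.77 - 0.017*38.4 = 1.1172
delay = 10^1.1172 = 13.10 ms


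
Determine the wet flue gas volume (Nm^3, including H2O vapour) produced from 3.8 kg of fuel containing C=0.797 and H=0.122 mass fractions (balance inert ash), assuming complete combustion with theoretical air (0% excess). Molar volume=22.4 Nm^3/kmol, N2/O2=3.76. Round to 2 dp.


Per kg fuel: CO2 = (C/12 kmol)*22.4 = (0.797/12)*22.4 = 1.48773 Nm^3
Per kg fuel: H2O = (H/2 kmol)*22.4 = (0.122/2)*22.4 = 1.36640 Nm^3
O2 needed per kg fuel = C/12 + H/4 = 0.797/12 + 0.122/4 = 0.09691667 kmol
Per kg fuel: N2 = O2*3.76*22.4 = 0.09691667*3.76*22.4 = 8.16271 Nm^3
Total per kg = 1.48773 + 1.36640 + 8.16271 = 11.01684 Nm^3
Total = 11.01684 * 3.8 = 41.86 Nm^3


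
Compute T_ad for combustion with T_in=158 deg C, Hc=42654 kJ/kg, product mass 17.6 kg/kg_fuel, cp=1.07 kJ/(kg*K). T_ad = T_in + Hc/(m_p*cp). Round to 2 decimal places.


T_ad = T_in + Hc / (m_p * cp)
Denominator = 17.6 * 1.07 = 18.8320
Temperature rise = 42654 / 18.8320 = 2264.97 K
T_ad = 158 + 2264.97 = 2422.97 deg C


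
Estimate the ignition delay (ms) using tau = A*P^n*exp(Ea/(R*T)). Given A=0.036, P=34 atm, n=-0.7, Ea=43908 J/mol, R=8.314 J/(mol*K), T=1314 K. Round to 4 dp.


tau = A * P^n * exp(Ea/(R*T))
P^n = 34^(-0.7) = 0.08471587
Ea/(R*T) = 43908/(8.314*1314) = 4.019188
exp(Ea/(R*T)) = 55.655869
tau = 0.036 * 0.08471587 * 55.655869 = 0.1697 ms


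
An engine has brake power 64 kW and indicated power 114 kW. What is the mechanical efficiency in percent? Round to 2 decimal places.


eta_mech = (BP / IP) * 100
Ratio = 64 / 114 = 0.5614
eta_mech = 0.5614 * 100 = 56.14%


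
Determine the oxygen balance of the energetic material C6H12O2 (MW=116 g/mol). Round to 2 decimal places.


OB = -1600 * (2C + H/2 - O) / MW
Inner = 2*6 + 12/2 - 2 = 16.00
OB = -1600 * 16.00 / 116 = -220.69%


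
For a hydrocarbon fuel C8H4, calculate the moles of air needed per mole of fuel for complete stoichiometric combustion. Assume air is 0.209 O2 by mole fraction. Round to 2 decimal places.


Balanced combustion: C8H4 + 9 O2 -> 8 CO2 + 2 H2O
O2 needed = C + H/4 = 8 + 4/4 = 9.00 moles
Air moles = O2 / 0.209 = 9.00 / 0.209 = 43.06 moles air


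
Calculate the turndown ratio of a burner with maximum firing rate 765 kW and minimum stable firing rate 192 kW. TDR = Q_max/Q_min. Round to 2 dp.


TDR = Q_max / Q_min
TDR = 765 / 192 = 3.98


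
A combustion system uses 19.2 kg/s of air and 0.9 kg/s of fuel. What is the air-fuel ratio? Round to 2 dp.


AFR = m_air / m_fuel
AFR = 19.2 / 0.9 = 21.33


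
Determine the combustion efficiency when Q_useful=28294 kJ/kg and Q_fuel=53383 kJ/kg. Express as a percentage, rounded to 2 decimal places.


Efficiency = (Q_useful / Q_fuel) * 100
Efficiency = (28294 / 53383) * 100
Efficiency = 0.5300 * 100 = 53.00%


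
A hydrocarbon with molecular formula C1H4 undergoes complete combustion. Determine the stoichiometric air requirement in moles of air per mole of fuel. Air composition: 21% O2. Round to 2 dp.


Balanced combustion: C1H4 + 2 O2 -> 1 CO2 + 2 H2O
O2 needed = C + H/4 = 1 + 4/4 = 2.00 moles
Air moles = O2 / 0.21 = 2.00 / 0.21 = 9.52 moles air


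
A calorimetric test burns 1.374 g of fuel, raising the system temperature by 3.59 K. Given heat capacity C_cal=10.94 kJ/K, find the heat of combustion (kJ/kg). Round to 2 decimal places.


Hc = C_cal * delta_T / m_fuel
Q_released = 10.94 * 3.59 = 39.2746 kJ
m_fuel = 1.374 g = 1.374/1000 kg = 0.001374 kg
Hc = 39.2746 / 0.001374 = 28584.13 kJ/kg


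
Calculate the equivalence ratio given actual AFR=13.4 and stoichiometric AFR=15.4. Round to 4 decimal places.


phi = AFR_stoich / AFR_actual
phi = 15.4 / 13.4 = 1.1493


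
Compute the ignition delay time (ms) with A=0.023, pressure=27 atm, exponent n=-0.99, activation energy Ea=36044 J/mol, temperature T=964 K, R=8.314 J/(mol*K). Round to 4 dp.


tau = A * P^n * exp(Ea/(R*T))
P^n = 27^(-0.99) = 0.03827806
Ea/(R*T) = 36044/(8.314*964) = 4.497239
exp(Ea/(R*T)) = 89.768898
tau = 0.023 * 0.03827806 * 89.768898 = 0.0790 ms


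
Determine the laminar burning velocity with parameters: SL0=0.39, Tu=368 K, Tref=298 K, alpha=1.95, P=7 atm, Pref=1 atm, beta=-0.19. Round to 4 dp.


SL = SL0 * (Tu/Tref)^alpha * (P/Pref)^beta
T ratio = 368/298 = 1.23489933
(T ratio)^alpha = 1.23489933^1.95 = 1.508973
(P/Pref)^beta = 7^(-0.19) = 0.690926
SL = 0.39 * 1.508973 * 0.690926 = 0.4066 m/s


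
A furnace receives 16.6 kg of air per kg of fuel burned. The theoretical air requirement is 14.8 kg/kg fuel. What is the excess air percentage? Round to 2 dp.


Excess air = actual - stoichiometric = 16.6 - 14.8 = 1.80 kg/kg fuel
Excess air % = (excess / stoich) * 100 = (1.80 / 14.8) * 100 = 12.16%


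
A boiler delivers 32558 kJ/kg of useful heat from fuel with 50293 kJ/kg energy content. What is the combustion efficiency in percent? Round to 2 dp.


Efficiency = (Q_useful / Q_fuel) * 100
Efficiency = (32558 / 50293) * 100
Efficiency = 0.6474 * 100 = 64.74%


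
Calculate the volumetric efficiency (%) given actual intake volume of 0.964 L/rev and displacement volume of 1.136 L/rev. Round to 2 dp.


eta_v = (V_actual / V_disp) * 100
Ratio = 0.964 / 1.136 = 0.8486
eta_v = 0.8486 * 100 = 84.86%


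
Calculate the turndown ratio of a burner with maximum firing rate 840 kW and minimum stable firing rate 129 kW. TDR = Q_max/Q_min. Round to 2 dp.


TDR = Q_max / Q_min
TDR = 840 / 129 = 6.51


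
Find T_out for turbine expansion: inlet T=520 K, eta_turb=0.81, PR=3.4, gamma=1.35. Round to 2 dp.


T_out = T_in * (1 - eta * (1 - PR^(-(gamma-1)/gamma)))
Exponent = -(1.35-1)/1.35 = -0.25925926
PR^exp = 3.4^(-0.25925926) = 0.72813041
Factor = 1 - 0.81*(1 - 0.72813041) = 0.77978563
T_out = 520 * 0.77978563 = 405.49 K


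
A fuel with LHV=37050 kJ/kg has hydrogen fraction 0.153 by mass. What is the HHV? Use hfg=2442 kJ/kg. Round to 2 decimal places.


HHV = LHV + hfg * 9 * H
Water addition = 2442 * 9 * 0.153 = 3362.634 kJ/kg
HHV = 37050 + 3362.634 = 40412.63 kJ/kg


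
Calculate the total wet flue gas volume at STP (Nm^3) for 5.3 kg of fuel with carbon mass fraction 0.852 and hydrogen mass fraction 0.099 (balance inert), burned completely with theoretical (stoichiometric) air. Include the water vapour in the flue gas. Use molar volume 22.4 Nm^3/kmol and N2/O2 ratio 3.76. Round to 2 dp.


Per kg fuel: CO2 = (C/12 kmol)*22.4 = (0.852/12)*22.4 = 1.59040 Nm^3
Per kg fuel: H2O = (H/2 kmol)*22.4 = (0.099/2)*22.4 = 1.10880 Nm^3
O2 needed per kg fuel = C/12 + H/4 = 0.852/12 + 0.099/4 = 0.09575000 kmol
Per kg fuel: N2 = O2*3.76*22.4 = 0.09575000*3.76*22.4 = 8.06445 Nm^3
Total per kg = 1.59040 + 1.10880 + 8.06445 = 10.76365 Nm^3
Total = 10.76365 * 5.3 = 57.05 Nm^3


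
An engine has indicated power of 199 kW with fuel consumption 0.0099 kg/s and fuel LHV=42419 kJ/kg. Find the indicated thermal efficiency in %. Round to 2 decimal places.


eta_ith = (IP / (mf * LHV)) * 100
Denominator = 0.0099 * 42419 = 419.9481 kW
eta_ith = (199 / 419.9481) * 100 = 47.39%


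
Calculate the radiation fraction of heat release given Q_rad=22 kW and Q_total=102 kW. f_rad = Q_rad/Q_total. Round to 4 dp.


f_rad = Q_rad / Q_total
f_rad = 22 / 102 = 0.2157


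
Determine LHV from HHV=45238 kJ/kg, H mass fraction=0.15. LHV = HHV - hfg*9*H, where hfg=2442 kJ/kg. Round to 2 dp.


LHV = HHV - hfg * 9 * H
Water correction = 2442 * 9 * 0.15 = 3296.700 kJ/kg
LHV = 45238 - 3296.700 = 41941.30 kJ/kg


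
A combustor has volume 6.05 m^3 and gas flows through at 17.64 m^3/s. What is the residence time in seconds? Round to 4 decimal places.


tau = V / Q_flow
tau = 6.05 / 17.64 = 0.3430 s


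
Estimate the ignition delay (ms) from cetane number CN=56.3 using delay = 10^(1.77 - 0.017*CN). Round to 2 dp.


delay = 10^(1.77 - 0.017*CN)
Exponent = 1.77 - 0.017*56.3 = 0.8129
delay = 10^0.8129 = 6.50 ms


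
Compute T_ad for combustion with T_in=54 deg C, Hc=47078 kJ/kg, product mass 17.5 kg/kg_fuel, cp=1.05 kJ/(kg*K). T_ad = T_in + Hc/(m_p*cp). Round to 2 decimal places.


T_ad = T_in + Hc / (m_p * cp)
Denominator = 17.5 * 1.05 = 18.3750
Temperature rise = 47078 / 18.3750 = 2562.07 K
T_ad = 54 + 2562.07 = 2616.07 deg C


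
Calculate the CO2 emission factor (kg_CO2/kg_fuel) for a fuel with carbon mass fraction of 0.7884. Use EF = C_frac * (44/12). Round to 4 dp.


EF = C_frac * (M_CO2 / M_C)
EF = 0.7884 * (44/12)
EF = 0.7884 * 3.666667 = 2.8908 kg_CO2/kg_fuel


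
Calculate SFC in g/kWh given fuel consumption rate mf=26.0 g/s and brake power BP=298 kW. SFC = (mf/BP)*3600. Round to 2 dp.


SFC = (mf / BP) * 3600
Rate = 26.0 / 298 = 0.087248 g/(s*kW)
SFC = 0.087248 * 3600 = 314.09 g/kWh


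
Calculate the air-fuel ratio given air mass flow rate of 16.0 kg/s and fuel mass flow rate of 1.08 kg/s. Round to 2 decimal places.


AFR = m_air / m_fuel
AFR = 16.0 / 1.08 = 14.81


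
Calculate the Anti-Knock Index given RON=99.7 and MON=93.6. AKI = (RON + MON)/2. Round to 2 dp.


AKI = (RON + MON) / 2
AKI = (99.7 + 93.6) / 2
AKI = 193.3 / 2 = 96.65


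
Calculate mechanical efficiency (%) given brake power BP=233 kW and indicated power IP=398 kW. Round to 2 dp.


eta_mech = (BP / IP) * 100
Ratio = 233 / 398 = 0.5854
eta_mech = 0.5854 * 100 = 58.54%


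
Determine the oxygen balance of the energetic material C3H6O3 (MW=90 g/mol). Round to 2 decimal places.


OB = -1600 * (2C + H/2 - O) / MW
Inner = 2*3 + 6/2 - 3 = 6.00
OB = -1600 * 6.00 / 90 = -106.67%


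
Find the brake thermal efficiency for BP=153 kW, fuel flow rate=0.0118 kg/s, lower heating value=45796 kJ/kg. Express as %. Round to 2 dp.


eta_BTE = (BP / (mf * LHV)) * 100
Denominator = 0.0118 * 45796 = 540.3928 kW
eta_BTE = (153 / 540.3928) * 100 = 28.31%


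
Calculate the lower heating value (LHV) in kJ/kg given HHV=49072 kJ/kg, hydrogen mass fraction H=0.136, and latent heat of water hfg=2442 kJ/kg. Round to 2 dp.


LHV = HHV - hfg * 9 * H
Water correction = 2442 * 9 * 0.136 = 2989.008 kJ/kg
LHV = 49072 - 2989.008 = 46082.99 kJ/kg


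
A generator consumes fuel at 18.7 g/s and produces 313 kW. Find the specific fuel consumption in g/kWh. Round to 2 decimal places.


SFC = (mf / BP) * 3600
Rate = 18.7 / 313 = 0.059744 g/(s*kW)
SFC = 0.059744 * 3600 = 215.08 g/kWh


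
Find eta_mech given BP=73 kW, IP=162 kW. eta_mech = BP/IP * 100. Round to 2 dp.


eta_mech = (BP / IP) * 100
Ratio = 73 / 162 = 0.4506
eta_mech = 0.4506 * 100 = 45.06%


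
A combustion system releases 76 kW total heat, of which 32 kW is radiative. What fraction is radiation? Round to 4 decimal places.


f_rad = Q_rad / Q_total
f_rad = 32 / 76 = 0.4211


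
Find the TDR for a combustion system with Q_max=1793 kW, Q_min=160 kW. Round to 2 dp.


TDR = Q_max / Q_min
TDR = 1793 / 160 = 11.21


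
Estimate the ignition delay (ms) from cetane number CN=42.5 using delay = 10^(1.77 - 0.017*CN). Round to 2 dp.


delay = 10^(1.77 - 0.017*CN)
Exponent = 1.77 - 0.017*42.5 = 1.0475
delay = 10^1.0475 = 11.16 ms


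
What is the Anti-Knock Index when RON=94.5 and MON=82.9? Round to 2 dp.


AKI = (RON + MON) / 2
AKI = (94.5 + 82.9) / 2
AKI = 177.4 / 2 = 88.70


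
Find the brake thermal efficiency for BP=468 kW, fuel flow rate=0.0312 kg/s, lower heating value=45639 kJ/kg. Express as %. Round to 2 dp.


eta_BTE = (BP / (mf * LHV)) * 100
Denominator = 0.0312 * 45639 = 1423.9368 kW
eta_BTE = (468 / 1423.9368) * 100 = 32.87%


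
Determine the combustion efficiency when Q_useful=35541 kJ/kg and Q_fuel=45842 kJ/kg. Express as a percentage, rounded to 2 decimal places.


Efficiency = (Q_useful / Q_fuel) * 100
Efficiency = (35541 / 45842) * 100
Efficiency = 0.7753 * 100 = 77.53%


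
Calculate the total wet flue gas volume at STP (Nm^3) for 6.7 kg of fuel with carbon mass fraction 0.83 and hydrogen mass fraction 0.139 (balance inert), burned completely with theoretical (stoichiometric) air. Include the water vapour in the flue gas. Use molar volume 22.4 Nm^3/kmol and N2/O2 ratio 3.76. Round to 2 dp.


Per kg fuel: CO2 = (C/12 kmol)*22.4 = (0.83/12)*22.4 = 1.54933 Nm^3
Per kg fuel: H2O = (H/2 kmol)*22.4 = (0.139/2)*22.4 = 1.55680 Nm^3
O2 needed per kg fuel = C/12 + H/4 = 0.83/12 + 0.139/4 = 0.10391667 kmol
Per kg fuel: N2 = O2*3.76*22.4 = 0.10391667*3.76*22.4 = 8.75228 Nm^3
Total per kg = 1.54933 + 1.55680 + 8.75228 = 11.85841 Nm^3
Total = 11.85841 * 6.7 = 79.45 Nm^3


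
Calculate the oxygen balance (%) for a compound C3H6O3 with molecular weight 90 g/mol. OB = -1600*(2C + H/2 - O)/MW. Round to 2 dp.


OB = -1600 * (2C + H/2 - O) / MW
Inner = 2*3 + 6/2 - 3 = 6.00
OB = -1600 * 6.00 / 90 = -106.67%


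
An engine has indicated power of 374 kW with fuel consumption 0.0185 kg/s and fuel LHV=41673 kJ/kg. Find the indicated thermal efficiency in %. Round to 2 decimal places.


eta_ith = (IP / (mf * LHV)) * 100
Denominator = 0.0185 * 41673 = 770.9505 kW
eta_ith = (374 / 770.9505) * 100 = 48.51%


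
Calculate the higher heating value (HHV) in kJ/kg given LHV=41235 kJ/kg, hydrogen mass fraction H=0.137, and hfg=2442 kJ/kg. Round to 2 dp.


HHV = LHV + hfg * 9 * H
Water addition = 2442 * 9 * 0.137 = 3010.986 kJ/kg
HHV = 41235 + 3010.986 = 44245.99 kJ/kg


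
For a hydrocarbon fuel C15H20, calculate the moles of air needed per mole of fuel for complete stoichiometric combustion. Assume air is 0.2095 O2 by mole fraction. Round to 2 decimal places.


Balanced combustion: C15H20 + 20 O2 -> 15 CO2 + 10 H2O
O2 needed = C + H/4 = 15 + 20/4 = 20.00 moles
Air moles = O2 / 0.2095 = 20.00 / 0.2095 = 95.47 moles air


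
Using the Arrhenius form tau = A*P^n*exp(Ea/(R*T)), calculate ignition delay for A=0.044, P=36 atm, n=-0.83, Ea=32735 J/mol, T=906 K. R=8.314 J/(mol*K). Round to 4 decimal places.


tau = A * P^n * exp(Ea/(R*T))
P^n = 36^(-0.83) = 0.05108212
Ea/(R*T) = 32735/(8.314*906) = 4.345844
exp(Ea/(R*T)) = 77.157127
tau = 0.044 * 0.05108212 * 77.157127 = 0.1734 ms


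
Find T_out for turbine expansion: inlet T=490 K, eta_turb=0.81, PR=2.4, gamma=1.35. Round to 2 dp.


T_out = T_in * (1 - eta * (1 - PR^(-(gamma-1)/gamma)))
Exponent = -(1.35-1)/1.35 = -0.25925926
PR^exp = 2.4^(-0.25925926) = 0.79694200
Factor = 1 - 0.81*(1 - 0.79694200) = 0.83552302
T_out = 490 * 0.83552302 = 409.41 K


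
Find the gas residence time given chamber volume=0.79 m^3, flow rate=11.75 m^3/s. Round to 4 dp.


tau = V / Q_flow
tau = 0.79 / 11.75 = 0.0672 s


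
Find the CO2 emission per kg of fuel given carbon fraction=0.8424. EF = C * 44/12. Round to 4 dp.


EF = C_frac * (M_CO2 / M_C)
EF = 0.8424 * (44/12)
EF = 0.8424 * 3.666667 = 3.0888 kg_CO2/kg_fuel


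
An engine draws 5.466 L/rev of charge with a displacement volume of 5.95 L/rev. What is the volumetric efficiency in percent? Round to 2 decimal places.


eta_v = (V_actual / V_disp) * 100
Ratio = 5.466 / 5.95 = 0.9187
eta_v = 0.9187 * 100 = 91.87%


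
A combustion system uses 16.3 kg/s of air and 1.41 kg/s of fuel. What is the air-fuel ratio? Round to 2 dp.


AFR = m_air / m_fuel
AFR = 16.3 / 1.41 = 11.56


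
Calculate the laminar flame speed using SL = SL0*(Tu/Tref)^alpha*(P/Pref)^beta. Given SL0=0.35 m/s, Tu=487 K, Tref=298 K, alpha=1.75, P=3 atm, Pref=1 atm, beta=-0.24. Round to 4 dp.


SL = SL0 * (Tu/Tref)^alpha * (P/Pref)^beta
T ratio = 487/298 = 1.63422819
(T ratio)^alpha = 1.63422819^1.75 = 2.362094
(P/Pref)^beta = 3^(-0.24) = 0.768229
SL = 0.35 * 2.362094 * 0.768229 = 0.6351 m/s


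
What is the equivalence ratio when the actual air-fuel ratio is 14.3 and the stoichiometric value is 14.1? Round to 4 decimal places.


phi = AFR_stoich / AFR_actual
phi = 14.1 / 14.3 = 0.9860


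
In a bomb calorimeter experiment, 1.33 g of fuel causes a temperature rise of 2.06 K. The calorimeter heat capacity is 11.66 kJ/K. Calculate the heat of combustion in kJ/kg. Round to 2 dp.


Hc = C_cal * delta_T / m_fuel
Q_released = 11.66 * 2.06 = 24.0196 kJ
m_fuel = 1.33 g = 1.33/1000 kg = 0.001330 kg
Hc = 24.0196 / 0.001330 = 18059.85 kJ/kg


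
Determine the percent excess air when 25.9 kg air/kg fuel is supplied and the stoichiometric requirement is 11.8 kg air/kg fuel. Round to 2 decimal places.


Excess air = actual - stoichiometric = 25.9 - 11.8 = 14.10 kg/kg fuel
Excess air % = (excess / stoich) * 100 = (14.10 / 11.8) * 100 = 119.49%


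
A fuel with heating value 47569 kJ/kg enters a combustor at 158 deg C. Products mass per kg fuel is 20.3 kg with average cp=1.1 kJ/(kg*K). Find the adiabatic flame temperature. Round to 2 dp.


T_ad = T_in + Hc / (m_p * cp)
Denominator = 20.3 * 1.1 = 22.3300
Temperature rise = 47569 / 22.3300 = 2130.27 K
T_ad = 158 + 2130.27 = 2288.27 deg C


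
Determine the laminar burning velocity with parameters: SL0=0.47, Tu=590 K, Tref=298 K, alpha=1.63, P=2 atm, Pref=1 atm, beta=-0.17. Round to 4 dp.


SL = SL0 * (Tu/Tref)^alpha * (P/Pref)^beta
T ratio = 590/298 = 1.97986577
(T ratio)^alpha = 1.97986577^1.63 = 3.044502
(P/Pref)^beta = 2^(-0.17) = 0.888843
SL = 0.47 * 3.044502 * 0.888843 = 1.2719 m/s


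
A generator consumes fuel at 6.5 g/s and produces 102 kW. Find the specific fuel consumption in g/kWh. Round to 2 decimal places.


SFC = (mf / BP) * 3600
Rate = 6.5 / 102 = 0.063725 g/(s*kW)
SFC = 0.063725 * 3600 = 229.41 g/kWh


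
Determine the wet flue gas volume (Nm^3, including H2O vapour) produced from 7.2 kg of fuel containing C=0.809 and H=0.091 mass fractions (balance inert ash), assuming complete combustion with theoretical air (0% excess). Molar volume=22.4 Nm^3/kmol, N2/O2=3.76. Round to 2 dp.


Per kg fuel: CO2 = (C/12 kmol)*22.4 = (0.809/12)*22.4 = 1.51013 Nm^3
Per kg fuel: H2O = (H/2 kmol)*22.4 = (0.091/2)*22.4 = 1.01920 Nm^3
O2 needed per kg fuel = C/12 + H/4 = 0.809/12 + 0.091/4 = 0.09016667 kmol
Per kg fuel: N2 = O2*3.76*22.4 = 0.09016667*3.76*22.4 = 7.59420 Nm^3
Total per kg = 1.51013 + 1.01920 + 7.59420 = 10.12353 Nm^3
Total = 10.12353 * 7.2 = 72.89 Nm^3


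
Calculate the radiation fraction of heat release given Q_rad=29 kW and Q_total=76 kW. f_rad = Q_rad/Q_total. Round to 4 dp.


f_rad = Q_rad / Q_total
f_rad = 29 / 76 = 0.3816


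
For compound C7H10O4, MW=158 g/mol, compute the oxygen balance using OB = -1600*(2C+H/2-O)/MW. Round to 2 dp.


OB = -1600 * (2C + H/2 - O) / MW
Inner = 2*7 + 10/2 - 4 = 15.00
OB = -1600 * 15.00 / 158 = -151.90%


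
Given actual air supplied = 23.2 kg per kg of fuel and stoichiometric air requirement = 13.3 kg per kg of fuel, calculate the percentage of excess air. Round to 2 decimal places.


Excess air = actual - stoichiometric = 23.2 - 13.3 = 9.90 kg/kg fuel
Excess air % = (excess / stoich) * 100 = (9.90 / 13.3) * 100 = 74.44%


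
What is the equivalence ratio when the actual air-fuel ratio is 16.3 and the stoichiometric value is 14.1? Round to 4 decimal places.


phi = AFR_stoich / AFR_actual
phi = 14.1 / 16.3 = 0.8650


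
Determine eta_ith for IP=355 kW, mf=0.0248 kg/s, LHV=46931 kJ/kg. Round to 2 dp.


eta_ith = (IP / (mf * LHV)) * 100
Denominator = 0.0248 * 46931 = 1163.8888 kW
eta_ith = (355 / 1163.8888) * 100 = 30.50%


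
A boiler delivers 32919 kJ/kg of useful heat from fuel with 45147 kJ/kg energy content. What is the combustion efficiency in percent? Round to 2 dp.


Efficiency = (Q_useful / Q_fuel) * 100
Efficiency = (32919 / 45147) * 100
Efficiency = 0.7292 * 100 = 72.92%


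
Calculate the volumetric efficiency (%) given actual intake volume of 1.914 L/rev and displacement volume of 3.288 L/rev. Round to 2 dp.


eta_v = (V_actual / V_disp) * 100
Ratio = 1.914 / 3.288 = 0.5821
eta_v = 0.5821 * 100 = 58.21%


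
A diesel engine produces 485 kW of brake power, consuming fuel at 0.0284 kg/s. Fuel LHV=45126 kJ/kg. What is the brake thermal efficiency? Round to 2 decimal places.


eta_BTE = (BP / (mf * LHV)) * 100
Denominator = 0.0284 * 45126 = 1281.5784 kW
eta_BTE = (485 / 1281.5784) * 100 = 37.84%


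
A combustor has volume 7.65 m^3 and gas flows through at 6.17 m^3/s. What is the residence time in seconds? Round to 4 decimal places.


tau = V / Q_flow
tau = 7.65 / 6.17 = 1.2399 s


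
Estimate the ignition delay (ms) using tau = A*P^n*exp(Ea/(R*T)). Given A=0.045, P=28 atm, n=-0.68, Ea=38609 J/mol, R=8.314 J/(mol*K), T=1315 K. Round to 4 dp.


tau = A * P^n * exp(Ea/(R*T))
P^n = 28^(-0.68) = 0.10373673
Ea/(R*T) = 38609/(8.314*1315) = 3.531448
exp(Ea/(R*T)) = 34.173405
tau = 0.045 * 0.10373673 * 34.173405 = 0.1595 ms


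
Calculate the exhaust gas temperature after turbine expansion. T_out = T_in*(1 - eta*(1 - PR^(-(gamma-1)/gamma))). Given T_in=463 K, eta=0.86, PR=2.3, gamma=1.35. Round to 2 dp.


T_out = T_in * (1 - eta * (1 - PR^(-(gamma-1)/gamma)))
Exponent = -(1.35-1)/1.35 = -0.25925926
PR^exp = 2.3^(-0.25925926) = 0.80578413
Factor = 1 - 0.86*(1 - 0.80578413) = 0.83297435
T_out = 463 * 0.83297435 = 385.67 K


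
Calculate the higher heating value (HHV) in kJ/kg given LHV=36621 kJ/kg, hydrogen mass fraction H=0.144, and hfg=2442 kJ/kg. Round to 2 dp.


HHV = LHV + hfg * 9 * H
Water addition = 2442 * 9 * 0.144 = 3164.832 kJ/kg
HHV = 36621 + 3164.832 = 39785.83 kJ/kg


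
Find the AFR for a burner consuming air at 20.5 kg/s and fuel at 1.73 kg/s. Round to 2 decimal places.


AFR = m_air / m_fuel
AFR = 20.5 / 1.73 = 11.85


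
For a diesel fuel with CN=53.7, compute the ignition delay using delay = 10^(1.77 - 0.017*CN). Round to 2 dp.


delay = 10^(1.77 - 0.017*CN)
Exponent = 1.77 - 0.017*53.7 = 0.8571
delay = 10^0.8571 = 7.20 ms


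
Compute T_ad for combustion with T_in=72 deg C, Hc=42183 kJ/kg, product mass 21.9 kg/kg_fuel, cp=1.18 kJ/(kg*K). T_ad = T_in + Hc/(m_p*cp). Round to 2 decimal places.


T_ad = T_in + Hc / (m_p * cp)
Denominator = 21.9 * 1.18 = 25.8420
Temperature rise = 42183 / 25.8420 = 1632.34 K
T_ad = 72 + 1632.34 = 1704.34 deg C


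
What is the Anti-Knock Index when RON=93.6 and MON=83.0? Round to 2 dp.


AKI = (RON + MON) / 2
AKI = (93.6 + 83.0) / 2
AKI = 176.6 / 2 = 88.30


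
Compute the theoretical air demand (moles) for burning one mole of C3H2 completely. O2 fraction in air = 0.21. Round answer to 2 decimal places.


Balanced combustion: C3H2 + 3.5 O2 -> 3 CO2 + 1 H2O
O2 needed = C + H/4 = 3 + 2/4 = 3.50 moles
Air moles = O2 / 0.21 = 3.50 / 0.21 = 16.67 moles air


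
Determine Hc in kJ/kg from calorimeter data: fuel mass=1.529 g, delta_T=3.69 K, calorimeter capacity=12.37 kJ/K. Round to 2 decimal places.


Hc = C_cal * delta_T / m_fuel
Q_released = 12.37 * 3.69 = 45.6453 kJ
m_fuel = 1.529 g = 1.529/1000 kg = 0.001529 kg
Hc = 45.6453 / 0.001529 = 29853.04 kJ/kg


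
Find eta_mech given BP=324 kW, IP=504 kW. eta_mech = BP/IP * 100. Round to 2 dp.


eta_mech = (BP / IP) * 100
Ratio = 324 / 504 = 0.6429
eta_mech = 0.6429 * 100 = 64.29%


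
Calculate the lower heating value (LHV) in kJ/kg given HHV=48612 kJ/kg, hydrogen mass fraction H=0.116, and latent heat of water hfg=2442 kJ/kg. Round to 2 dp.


LHV = HHV - hfg * 9 * H
Water correction = 2442 * 9 * 0.116 = 2549.448 kJ/kg
LHV = 48612 - 2549.448 = 46062.55 kJ/kg


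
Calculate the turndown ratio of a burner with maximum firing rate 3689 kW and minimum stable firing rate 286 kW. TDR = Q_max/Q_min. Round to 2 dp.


TDR = Q_max / Q_min
TDR = 3689 / 286 = 12.90


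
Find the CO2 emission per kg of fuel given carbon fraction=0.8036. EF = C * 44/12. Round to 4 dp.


EF = C_frac * (M_CO2 / M_C)
EF = 0.8036 * (44/12)
EF = 0.8036 * 3.666667 = 2.9465 kg_CO2/kg_fuel


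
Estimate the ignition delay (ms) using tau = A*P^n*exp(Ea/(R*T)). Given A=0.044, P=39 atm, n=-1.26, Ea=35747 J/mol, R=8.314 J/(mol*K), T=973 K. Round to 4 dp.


tau = A * P^n * exp(Ea/(R*T))
P^n = 39^(-1.26) = 0.00989142
Ea/(R*T) = 35747/(8.314*973) = 4.418926
exp(Ea/(R*T)) = 83.007097
tau = 0.044 * 0.00989142 * 83.007097 = 0.0361 ms


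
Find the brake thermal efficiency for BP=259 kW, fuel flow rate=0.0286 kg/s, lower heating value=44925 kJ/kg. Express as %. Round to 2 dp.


eta_BTE = (BP / (mf * LHV)) * 100
Denominator = 0.0286 * 44925 = 1284.8550 kW
eta_BTE = (259 / 1284.8550) * 100 = 20.16%


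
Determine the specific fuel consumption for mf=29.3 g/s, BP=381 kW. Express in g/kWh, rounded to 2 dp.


SFC = (mf / BP) * 3600
Rate = 29.3 / 381 = 0.076903 g/(s*kW)
SFC = 0.076903 * 3600 = 276.85 g/kWh


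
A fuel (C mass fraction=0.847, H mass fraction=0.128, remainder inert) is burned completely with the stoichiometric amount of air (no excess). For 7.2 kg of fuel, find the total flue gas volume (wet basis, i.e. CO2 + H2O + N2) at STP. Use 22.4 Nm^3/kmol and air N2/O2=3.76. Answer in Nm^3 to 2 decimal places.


Per kg fuel: CO2 = (C/12 kmol)*22.4 = (0.847/12)*22.4 = 1.58107 Nm^3
Per kg fuel: H2O = (H/2 kmol)*22.4 = (0.128/2)*22.4 = 1.43360 Nm^3
O2 needed per kg fuel = C/12 + H/4 = 0.847/12 + 0.128/4 = 0.10258333 kmol
Per kg fuel: N2 = O2*3.76*22.4 = 0.10258333*3.76*22.4 = 8.63998 Nm^3
Total per kg = 1.58107 + 1.43360 + 8.63998 = 11.65465 Nm^3
Total = 11.65465 * 7.2 = 83.91 Nm^3


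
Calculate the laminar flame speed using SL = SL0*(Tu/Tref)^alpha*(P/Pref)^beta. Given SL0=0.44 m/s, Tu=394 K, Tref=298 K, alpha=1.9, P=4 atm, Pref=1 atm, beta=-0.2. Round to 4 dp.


SL = SL0 * (Tu/Tref)^alpha * (P/Pref)^beta
T ratio = 394/298 = 1.32214765
(T ratio)^alpha = 1.32214765^1.9 = 1.699933
(P/Pref)^beta = 4^(-0.2) = 0.757858
SL = 0.44 * 1.699933 * 0.757858 = 0.5669 m/s


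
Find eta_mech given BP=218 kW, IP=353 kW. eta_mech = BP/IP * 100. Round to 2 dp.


eta_mech = (BP / IP) * 100
Ratio = 218 / 353 = 0.6176
eta_mech = 0.6176 * 100 = 61.76%


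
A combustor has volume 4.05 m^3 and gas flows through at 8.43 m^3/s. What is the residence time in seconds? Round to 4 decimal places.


tau = V / Q_flow
tau = 4.05 / 8.43 = 0.4804 s


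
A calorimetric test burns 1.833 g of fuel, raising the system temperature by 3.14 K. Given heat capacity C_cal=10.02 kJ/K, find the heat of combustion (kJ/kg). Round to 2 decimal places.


Hc = C_cal * delta_T / m_fuel
Q_released = 10.02 * 3.14 = 31.4628 kJ
m_fuel = 1.833 g = 1.833/1000 kg = 0.001833 kg
Hc = 31.4628 / 0.001833 = 17164.65 kJ/kg


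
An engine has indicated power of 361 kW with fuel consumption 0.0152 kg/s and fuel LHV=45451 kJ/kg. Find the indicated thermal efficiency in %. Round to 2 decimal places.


eta_ith = (IP / (mf * LHV)) * 100
Denominator = 0.0152 * 45451 = 690.8552 kW
eta_ith = (361 / 690.8552) * 100 = 52.25%


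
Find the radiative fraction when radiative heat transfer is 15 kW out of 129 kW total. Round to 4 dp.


f_rad = Q_rad / Q_total
f_rad = 15 / 129 = 0.1163


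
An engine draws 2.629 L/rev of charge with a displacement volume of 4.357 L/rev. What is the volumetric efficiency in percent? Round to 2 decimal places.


eta_v = (V_actual / V_disp) * 100
Ratio = 2.629 / 4.357 = 0.6034
eta_v = 0.6034 * 100 = 60.34%


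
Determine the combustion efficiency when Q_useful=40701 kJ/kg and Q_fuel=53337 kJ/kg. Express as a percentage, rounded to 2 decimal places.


Efficiency = (Q_useful / Q_fuel) * 100
Efficiency = (40701 / 53337) * 100
Efficiency = 0.7631 * 100 = 76.31%
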